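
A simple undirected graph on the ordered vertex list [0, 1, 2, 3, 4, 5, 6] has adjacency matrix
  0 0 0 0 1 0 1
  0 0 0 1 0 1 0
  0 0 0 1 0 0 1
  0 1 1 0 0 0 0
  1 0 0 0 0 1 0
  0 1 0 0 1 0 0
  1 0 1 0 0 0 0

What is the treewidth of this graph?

2

A width-2 tree decomposition is:
Bags: B1 = {0, 2, 6}  B2 = {0, 2, 3}  B3 = {0, 1, 3}  B4 = {0, 1, 5}  B5 = {0, 4, 5}
Tree: B1–B2, B2–B3, B3–B4, B4–B5
Every bag has size at most 3, so the width is 3 − 1 = 2 and tw(G) ≤ 2. Since 0–6–2–3–1–5–4–0 is a cycle in G, G is not acyclic. Forests are exactly the graphs of treewidth ≤ 1, so tw(G) ≥ 2. The upper and lower bounds meet at 2, so that is the treewidth.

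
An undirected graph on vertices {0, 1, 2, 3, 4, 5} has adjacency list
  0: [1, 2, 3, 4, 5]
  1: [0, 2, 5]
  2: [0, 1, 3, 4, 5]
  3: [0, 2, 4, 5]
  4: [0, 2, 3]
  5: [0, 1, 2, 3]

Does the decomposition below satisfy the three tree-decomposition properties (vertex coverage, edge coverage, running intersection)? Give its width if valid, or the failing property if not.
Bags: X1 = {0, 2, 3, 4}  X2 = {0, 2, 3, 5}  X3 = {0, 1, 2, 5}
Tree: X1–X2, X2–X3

Yes; width 3.

Checking the three conditions: (i) the bags cover all of {0, 1, 2, 3, 4, 5}; (ii) for each edge, some bag contains both endpoints; (iii) the bags containing any fixed vertex form a subtree. All hold, so the decomposition is valid with width 4 − 1 = 3.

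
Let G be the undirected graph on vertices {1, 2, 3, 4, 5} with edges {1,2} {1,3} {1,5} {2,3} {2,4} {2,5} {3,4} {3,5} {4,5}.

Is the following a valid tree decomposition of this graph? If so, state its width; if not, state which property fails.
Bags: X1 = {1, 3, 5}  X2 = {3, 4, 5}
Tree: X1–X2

A tree decomposition must satisfy three properties: every vertex lies in some bag; for every edge, both endpoints lie together in some bag; and for every vertex, the bags containing it form a connected subtree. Here vertex 2 appears in no bag, so the decomposition is invalid.

No — vertex 2 appears in no bag.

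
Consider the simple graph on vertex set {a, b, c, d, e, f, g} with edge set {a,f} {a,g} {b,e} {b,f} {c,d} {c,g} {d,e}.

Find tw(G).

2

A width-2 tree decomposition is:
Bags: B1 = {b, e, f}  B2 = {d, e, f}  B3 = {c, d, f}  B4 = {c, f, g}  B5 = {a, f, g}
Tree: B1–B2, B2–B3, B3–B4, B4–B5
Each bag holds 3 vertices, so the decomposition has width 2, which upper-bounds the treewidth. The edges f–b–e–d–c–g–a–f form a cycle, so G is not a tree and its treewidth is at least 2. Therefore the treewidth is 2.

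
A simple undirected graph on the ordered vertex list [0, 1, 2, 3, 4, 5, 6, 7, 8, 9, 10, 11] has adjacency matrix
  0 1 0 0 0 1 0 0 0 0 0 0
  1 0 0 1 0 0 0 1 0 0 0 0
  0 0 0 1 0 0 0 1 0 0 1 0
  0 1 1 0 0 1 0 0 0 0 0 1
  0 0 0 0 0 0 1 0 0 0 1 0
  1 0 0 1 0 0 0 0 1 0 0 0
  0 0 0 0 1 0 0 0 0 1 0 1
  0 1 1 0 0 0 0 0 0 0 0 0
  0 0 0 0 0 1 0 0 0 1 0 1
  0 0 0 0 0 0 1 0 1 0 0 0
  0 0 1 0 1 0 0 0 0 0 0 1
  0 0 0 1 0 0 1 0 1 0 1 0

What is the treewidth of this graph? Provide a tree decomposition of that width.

Every bag has size at most 4, so the width is 4 − 1 = 3 and tw(G) ≤ 3. For the lower bound: the 4 vertex sets {4,6,9}, {8}, {11}, {2,3,5,10} are disjoint, each induces a connected subgraph, and every pair is joined by at least one edge of G. Contracting each set to a single vertex therefore yields K_{4} as a minor, and since treewidth is minor-monotone, tw(G) ≥ tw(K_{4}) = 3. Combining the bounds, tw(G) = 3.

Treewidth 3.
Bags: B1 = {4, 6, 8, 9}  B2 = {4, 6, 8, 11}  B3 = {4, 8, 10, 11}  B4 = {5, 8, 10, 11}  B5 = {3, 5, 10, 11}  B6 = {2, 3, 5, 10}  B7 = {0, 2, 3, 5}  B8 = {0, 1, 2, 3}  B9 = {0, 1, 2, 7}
Tree: B1–B2, B2–B3, B3–B4, B4–B5, B5–B6, B6–B7, B7–B8, B8–B9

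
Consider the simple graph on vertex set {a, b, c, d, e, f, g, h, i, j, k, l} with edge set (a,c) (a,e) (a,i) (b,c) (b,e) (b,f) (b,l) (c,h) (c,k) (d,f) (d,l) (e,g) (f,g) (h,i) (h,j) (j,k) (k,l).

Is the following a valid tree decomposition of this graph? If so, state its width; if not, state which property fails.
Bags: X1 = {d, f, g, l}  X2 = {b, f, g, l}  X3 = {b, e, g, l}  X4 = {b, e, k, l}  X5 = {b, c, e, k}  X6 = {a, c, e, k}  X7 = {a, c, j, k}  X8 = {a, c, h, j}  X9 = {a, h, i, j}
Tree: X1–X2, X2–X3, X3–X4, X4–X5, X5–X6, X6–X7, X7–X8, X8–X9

Every vertex of G appears in some bag (union = {a, b, c, d, e, f, g, h, i, j, k, l}); every edge is covered by a bag; and for each vertex v the set of bags containing v is connected in the bag tree. The decomposition is therefore valid. The largest bag has 4 vertices, so the width is 3.

Yes; width 3.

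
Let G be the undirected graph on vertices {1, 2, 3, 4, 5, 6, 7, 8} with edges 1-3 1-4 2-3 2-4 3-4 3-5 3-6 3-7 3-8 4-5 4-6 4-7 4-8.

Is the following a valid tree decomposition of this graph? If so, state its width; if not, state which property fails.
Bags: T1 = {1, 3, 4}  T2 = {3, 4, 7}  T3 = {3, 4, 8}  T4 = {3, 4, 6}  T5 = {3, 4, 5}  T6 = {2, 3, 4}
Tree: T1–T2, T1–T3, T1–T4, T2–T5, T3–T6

Yes; width 2.

Vertex coverage: the bags together contain {1, 2, 3, 4, 5, 6, 7, 8}, the full vertex set. Edge coverage: each edge of G has both endpoints in at least one bag. Running intersection: for every vertex, the bags containing it form a connected subtree. All three properties hold, so this is a valid tree decomposition of width max|bag| − 1 = 2, and hence tw(G) ≤ 2.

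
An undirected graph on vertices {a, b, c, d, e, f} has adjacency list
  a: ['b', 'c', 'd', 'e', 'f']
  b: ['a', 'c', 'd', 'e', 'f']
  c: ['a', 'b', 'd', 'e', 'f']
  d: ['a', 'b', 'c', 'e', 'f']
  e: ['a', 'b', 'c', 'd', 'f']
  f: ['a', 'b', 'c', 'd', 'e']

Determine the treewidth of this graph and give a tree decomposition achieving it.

A single bag containing all 6 vertices is trivially a valid decomposition of width 5. On the other hand G contains the 6-clique {a, b, c, d, e, f}. A clique must lie in a single bag of any decomposition, so no decomposition can have width below 5. Hence tw(G) = 5 exactly.

Treewidth 5.
One optimal decomposition is:
Bags: B1 = {a, b, c, d, e, f}
Tree: (single bag)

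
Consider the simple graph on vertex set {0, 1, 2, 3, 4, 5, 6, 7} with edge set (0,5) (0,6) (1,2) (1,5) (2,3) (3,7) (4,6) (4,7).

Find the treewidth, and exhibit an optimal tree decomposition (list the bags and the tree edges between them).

The largest bag has 3 vertices, giving width 2; this decomposition certifies tw(G) ≤ 2. The edges 2–3–7–4–6–0–5–1–2 form a cycle, so G is not a tree and its treewidth is at least 2. Hence tw(G) = 2 exactly.

Treewidth 2.
One such decomposition:
Bags: B1 = {2, 3, 7}  B2 = {2, 4, 7}  B3 = {2, 4, 6}  B4 = {0, 2, 6}  B5 = {0, 2, 5}  B6 = {1, 2, 5}
Tree: B1–B2, B2–B3, B3–B4, B4–B5, B5–B6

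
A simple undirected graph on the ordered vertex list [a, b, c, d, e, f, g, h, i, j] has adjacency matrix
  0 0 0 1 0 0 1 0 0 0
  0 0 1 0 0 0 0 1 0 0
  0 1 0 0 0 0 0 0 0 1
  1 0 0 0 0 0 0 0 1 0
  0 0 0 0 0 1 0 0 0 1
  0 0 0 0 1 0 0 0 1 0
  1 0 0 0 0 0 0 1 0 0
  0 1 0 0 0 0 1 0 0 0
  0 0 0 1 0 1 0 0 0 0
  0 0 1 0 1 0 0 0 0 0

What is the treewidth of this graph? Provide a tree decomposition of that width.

Treewidth 2.
One such decomposition:
Bags: B1 = {e, f, j}  B2 = {c, f, j}  B3 = {b, c, f}  B4 = {b, f, h}  B5 = {f, g, h}  B6 = {a, f, g}  B7 = {a, d, f}  B8 = {d, f, i}
Tree: B1–B2, B2–B3, B3–B4, B4–B5, B5–B6, B6–B7, B7–B8

Every bag has size at most 3, so the width is 3 − 1 = 2 and tw(G) ≤ 2. For the lower bound, G contains the cycle f–e–j–c–b–h–g–a–d–i–f, so G is not a forest; only forests have treewidth ≤ 1, hence tw(G) ≥ 2. Therefore the treewidth is 2.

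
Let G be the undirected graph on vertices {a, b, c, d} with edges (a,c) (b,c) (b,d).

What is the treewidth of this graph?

1

A width-1 tree decomposition is:
Bags: B1 = {b, c}  B2 = {a, c}  B3 = {b, d}
Tree: B1–B2, B1–B3
Every bag has size at most 2, so the width is 2 − 1 = 1 and tw(G) ≤ 1. Any graph with an edge has treewidth ≥ 1, and G has the edge b–c. Therefore the treewidth is 1.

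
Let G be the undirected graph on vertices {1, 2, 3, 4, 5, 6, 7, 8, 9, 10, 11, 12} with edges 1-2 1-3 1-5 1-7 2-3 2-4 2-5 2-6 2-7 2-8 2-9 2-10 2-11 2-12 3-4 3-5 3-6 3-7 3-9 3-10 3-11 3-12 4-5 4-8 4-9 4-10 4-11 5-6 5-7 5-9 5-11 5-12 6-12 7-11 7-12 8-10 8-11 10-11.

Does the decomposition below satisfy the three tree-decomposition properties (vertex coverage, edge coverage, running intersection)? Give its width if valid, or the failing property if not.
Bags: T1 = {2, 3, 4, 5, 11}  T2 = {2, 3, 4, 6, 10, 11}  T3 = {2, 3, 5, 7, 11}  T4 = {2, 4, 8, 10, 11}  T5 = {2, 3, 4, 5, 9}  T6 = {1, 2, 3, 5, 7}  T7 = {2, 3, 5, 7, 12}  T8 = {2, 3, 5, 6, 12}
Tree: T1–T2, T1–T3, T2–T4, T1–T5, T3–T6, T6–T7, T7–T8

No — bags containing vertex 6 are not connected in the tree.

A tree decomposition must satisfy three properties: every vertex lies in some bag; for every edge, both endpoints lie together in some bag; and for every vertex, the bags containing it form a connected subtree. Here bags containing vertex 6 are not connected in the tree, so the decomposition is invalid.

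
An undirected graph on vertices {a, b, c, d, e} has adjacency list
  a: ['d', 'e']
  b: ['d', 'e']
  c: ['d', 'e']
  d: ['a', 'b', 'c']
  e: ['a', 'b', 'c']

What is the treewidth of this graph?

2

A width-2 tree decomposition is:
Bags: B1 = {b, d, e}  B2 = {a, d, e}  B3 = {c, d, e}
Tree: B1–B2, B2–B3
Every bag has size at most 3, so the width is 3 − 1 = 2 and tw(G) ≤ 2. The edges e–b–d–a–e form a cycle, so G is not a tree and its treewidth is at least 2. Hence tw(G) = 2 exactly.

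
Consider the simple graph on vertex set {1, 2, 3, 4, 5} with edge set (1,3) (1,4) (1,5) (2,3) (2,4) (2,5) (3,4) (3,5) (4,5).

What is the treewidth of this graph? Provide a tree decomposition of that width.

Every bag has size at most 4, so the width is 4 − 1 = 3 and tw(G) ≤ 3. On the other hand G contains the 4-clique {1, 3, 4, 5}. A clique must lie in a single bag of any decomposition, so no decomposition can have width below 3. Hence tw(G) = 3 exactly.

Treewidth 3.
One such decomposition:
Bags: B1 = {1, 3, 4, 5}  B2 = {2, 3, 4, 5}
Tree: B1–B2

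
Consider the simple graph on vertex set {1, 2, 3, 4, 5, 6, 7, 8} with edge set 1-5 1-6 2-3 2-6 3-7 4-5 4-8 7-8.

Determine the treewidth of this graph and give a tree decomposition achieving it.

Treewidth 2.
One such decomposition:
Bags: B1 = {1, 4, 5}  B2 = {1, 4, 8}  B3 = {1, 7, 8}  B4 = {1, 3, 7}  B5 = {1, 2, 3}  B6 = {1, 2, 6}
Tree: B1–B2, B2–B3, B3–B4, B4–B5, B5–B6

The largest bag has 3 vertices, giving width 2; this decomposition certifies tw(G) ≤ 2. For the lower bound, G contains the cycle 1–5–4–8–7–3–2–6–1, so G is not a forest; only forests have treewidth ≤ 1, hence tw(G) ≥ 2. Therefore the treewidth is 2.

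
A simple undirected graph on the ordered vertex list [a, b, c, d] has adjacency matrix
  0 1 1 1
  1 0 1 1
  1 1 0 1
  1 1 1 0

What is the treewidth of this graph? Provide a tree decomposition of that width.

With just one bag of size 4, the width is 4 − 1 = 3, so tw(G) ≤ 3. On the other hand G contains the 4-clique {a, b, c, d}. A clique must lie in a single bag of any decomposition, so no decomposition can have width below 3. Therefore the treewidth is 3.

Treewidth 3.
Bags: B1 = {a, b, c, d}
Tree: (single bag)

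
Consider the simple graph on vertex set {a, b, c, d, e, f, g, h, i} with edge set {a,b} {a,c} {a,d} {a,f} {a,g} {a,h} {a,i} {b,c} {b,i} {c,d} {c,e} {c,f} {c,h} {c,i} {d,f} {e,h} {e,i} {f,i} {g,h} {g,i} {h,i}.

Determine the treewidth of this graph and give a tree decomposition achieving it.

Treewidth 3.
One optimal decomposition is:
Bags: B1 = {a, c, h, i}  B2 = {a, c, f, i}  B3 = {a, g, h, i}  B4 = {c, e, h, i}  B5 = {a, b, c, i}  B6 = {a, c, d, f}
Tree: B1–B2, B1–B3, B1–B4, B1–B5, B2–B6

Each bag holds 4 vertices, so the decomposition has width 3, which upper-bounds the treewidth. Conversely, {a, c, d, f} is a clique of size 4, and the vertices of any clique must share a bag in every tree decomposition; so some bag has ≥ 4 vertices and tw(G) ≥ 3. Therefore the treewidth is 3.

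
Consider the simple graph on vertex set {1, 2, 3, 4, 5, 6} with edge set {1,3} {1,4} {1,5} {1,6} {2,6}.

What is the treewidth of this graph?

1

A width-1 tree decomposition is:
Bags: B1 = {1, 6}  B2 = {1, 4}  B3 = {1, 5}  B4 = {2, 6}  B5 = {1, 3}
Tree: B1–B2, B1–B3, B1–B4, B3–B5
Every bag has size at most 2, so the width is 2 − 1 = 1 and tw(G) ≤ 1. Any graph with an edge has treewidth ≥ 1, and G has the edge 6–1. Therefore the treewidth is 1.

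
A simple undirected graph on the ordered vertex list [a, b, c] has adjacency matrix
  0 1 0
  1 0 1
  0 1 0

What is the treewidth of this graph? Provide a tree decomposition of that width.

The largest bag has 2 vertices, giving width 1; this decomposition certifies tw(G) ≤ 1. G has an edge, so its treewidth is at least 1. Combining the bounds, tw(G) = 1.

Treewidth 1.
One optimal decomposition is:
Bags: B1 = {b, c}  B2 = {a, b}
Tree: B1–B2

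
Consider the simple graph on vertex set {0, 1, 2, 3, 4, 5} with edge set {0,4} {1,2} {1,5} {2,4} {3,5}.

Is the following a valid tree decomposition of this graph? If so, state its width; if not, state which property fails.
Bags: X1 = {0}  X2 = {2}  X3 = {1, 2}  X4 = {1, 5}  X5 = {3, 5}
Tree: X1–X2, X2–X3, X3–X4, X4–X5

No — vertex 4 appears in no bag.

A tree decomposition must satisfy three properties: every vertex lies in some bag; for every edge, both endpoints lie together in some bag; and for every vertex, the bags containing it form a connected subtree. Here vertex 4 appears in no bag, so the decomposition is invalid.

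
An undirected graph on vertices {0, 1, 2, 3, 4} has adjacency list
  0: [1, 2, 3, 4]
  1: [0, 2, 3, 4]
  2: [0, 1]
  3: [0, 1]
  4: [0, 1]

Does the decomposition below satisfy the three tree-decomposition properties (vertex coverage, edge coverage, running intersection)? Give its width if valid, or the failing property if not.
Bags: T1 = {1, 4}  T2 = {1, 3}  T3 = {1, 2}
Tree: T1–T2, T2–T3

No — vertex 0 appears in no bag.

A tree decomposition must satisfy three properties: every vertex lies in some bag; for every edge, both endpoints lie together in some bag; and for every vertex, the bags containing it form a connected subtree. Here vertex 0 appears in no bag, so the decomposition is invalid.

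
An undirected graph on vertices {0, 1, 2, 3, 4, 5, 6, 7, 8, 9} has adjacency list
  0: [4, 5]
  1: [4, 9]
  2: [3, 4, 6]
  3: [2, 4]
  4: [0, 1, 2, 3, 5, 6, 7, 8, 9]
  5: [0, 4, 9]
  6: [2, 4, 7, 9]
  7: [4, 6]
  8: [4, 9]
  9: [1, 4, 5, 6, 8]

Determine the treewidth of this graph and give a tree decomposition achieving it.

Treewidth 2.
Bags: B1 = {4, 6, 9}  B2 = {1, 4, 9}  B3 = {4, 8, 9}  B4 = {2, 4, 6}  B5 = {2, 3, 4}  B6 = {4, 5, 9}  B7 = {0, 4, 5}  B8 = {4, 6, 7}
Tree: B1–B2, B2–B3, B1–B4, B4–B5, B2–B6, B6–B7, B4–B8

The largest bag has 3 vertices, giving width 2; this decomposition certifies tw(G) ≤ 2. Conversely, {0, 4, 5} is a clique of size 3, and the vertices of any clique must share a bag in every tree decomposition; so some bag has ≥ 3 vertices and tw(G) ≥ 2. The upper and lower bounds meet at 2, so that is the treewidth.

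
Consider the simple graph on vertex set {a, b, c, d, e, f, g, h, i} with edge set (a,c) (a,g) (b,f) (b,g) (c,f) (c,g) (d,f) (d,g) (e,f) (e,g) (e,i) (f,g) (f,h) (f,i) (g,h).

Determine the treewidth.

2

A width-2 tree decomposition is:
Bags: B1 = {c, f, g}  B2 = {b, f, g}  B3 = {e, f, g}  B4 = {f, g, h}  B5 = {e, f, i}  B6 = {a, c, g}  B7 = {d, f, g}
Tree: B1–B2, B1–B3, B2–B4, B3–B5, B1–B6, B3–B7
Every bag has size at most 3, so the width is 3 − 1 = 2 and tw(G) ≤ 2. Conversely, {a, c, g} is a clique of size 3, and the vertices of any clique must share a bag in every tree decomposition; so some bag has ≥ 3 vertices and tw(G) ≥ 2. Combining the bounds, tw(G) = 2.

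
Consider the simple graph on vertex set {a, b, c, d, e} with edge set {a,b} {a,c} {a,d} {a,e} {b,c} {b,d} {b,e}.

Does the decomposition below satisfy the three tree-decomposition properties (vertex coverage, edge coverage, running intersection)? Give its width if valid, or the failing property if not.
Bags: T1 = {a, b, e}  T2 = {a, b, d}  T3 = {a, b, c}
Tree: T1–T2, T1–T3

Yes; width 2.

Checking the three conditions: (i) the bags cover all of {a, b, c, d, e}; (ii) for each edge, some bag contains both endpoints; (iii) the bags containing any fixed vertex form a subtree. All hold, so the decomposition is valid with width 3 − 1 = 2.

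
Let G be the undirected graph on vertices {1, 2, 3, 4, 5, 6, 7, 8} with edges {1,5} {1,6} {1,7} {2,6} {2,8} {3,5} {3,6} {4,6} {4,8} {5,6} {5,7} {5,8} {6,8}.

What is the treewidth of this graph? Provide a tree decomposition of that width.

Treewidth 2.
One such decomposition:
Bags: B1 = {5, 6, 8}  B2 = {3, 5, 6}  B3 = {2, 6, 8}  B4 = {1, 5, 6}  B5 = {4, 6, 8}  B6 = {1, 5, 7}
Tree: B1–B2, B1–B3, B1–B4, B3–B5, B4–B6

The largest bag has 3 vertices, giving width 2; this decomposition certifies tw(G) ≤ 2. Conversely, {2, 6, 8} is a clique of size 3, and the vertices of any clique must share a bag in every tree decomposition; so some bag has ≥ 3 vertices and tw(G) ≥ 2. Hence tw(G) = 2 exactly.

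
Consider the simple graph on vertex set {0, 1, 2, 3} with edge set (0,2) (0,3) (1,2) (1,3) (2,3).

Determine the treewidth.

A width-2 tree decomposition is:
Bags: B1 = {1, 2, 3}  B2 = {0, 2, 3}
Tree: B1–B2
Each bag holds 3 vertices, so the decomposition has width 2, which upper-bounds the treewidth. On the other hand G contains the 3-clique {0, 2, 3}. A clique must lie in a single bag of any decomposition, so no decomposition can have width below 2. Combining the bounds, tw(G) = 2.

2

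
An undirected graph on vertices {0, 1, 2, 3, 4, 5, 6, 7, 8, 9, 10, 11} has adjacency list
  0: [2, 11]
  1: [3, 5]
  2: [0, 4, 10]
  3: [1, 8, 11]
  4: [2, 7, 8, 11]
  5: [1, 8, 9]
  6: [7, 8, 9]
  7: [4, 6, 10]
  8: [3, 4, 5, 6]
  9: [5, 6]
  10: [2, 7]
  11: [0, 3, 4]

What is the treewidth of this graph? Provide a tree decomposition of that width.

Each bag holds 4 vertices, so the decomposition has width 3, which upper-bounds the treewidth. For the lower bound: the 4 vertex sets {1,5,9}, {3}, {8}, {4,6,7,11} are disjoint, each induces a connected subgraph, and every pair is joined by at least one edge of G. Contracting each set to a single vertex therefore yields K_{4} as a minor, and since treewidth is minor-monotone, tw(G) ≥ tw(K_{4}) = 3. Hence tw(G) = 3 exactly.

Treewidth 3.
One such decomposition:
Bags: B1 = {1, 3, 5, 9}  B2 = {3, 5, 8, 9}  B3 = {3, 6, 8, 9}  B4 = {3, 6, 8, 11}  B5 = {4, 6, 8, 11}  B6 = {4, 6, 7, 11}  B7 = {0, 4, 7, 11}  B8 = {0, 2, 4, 7}  B9 = {0, 2, 7, 10}
Tree: B1–B2, B2–B3, B3–B4, B4–B5, B5–B6, B6–B7, B7–B8, B8–B9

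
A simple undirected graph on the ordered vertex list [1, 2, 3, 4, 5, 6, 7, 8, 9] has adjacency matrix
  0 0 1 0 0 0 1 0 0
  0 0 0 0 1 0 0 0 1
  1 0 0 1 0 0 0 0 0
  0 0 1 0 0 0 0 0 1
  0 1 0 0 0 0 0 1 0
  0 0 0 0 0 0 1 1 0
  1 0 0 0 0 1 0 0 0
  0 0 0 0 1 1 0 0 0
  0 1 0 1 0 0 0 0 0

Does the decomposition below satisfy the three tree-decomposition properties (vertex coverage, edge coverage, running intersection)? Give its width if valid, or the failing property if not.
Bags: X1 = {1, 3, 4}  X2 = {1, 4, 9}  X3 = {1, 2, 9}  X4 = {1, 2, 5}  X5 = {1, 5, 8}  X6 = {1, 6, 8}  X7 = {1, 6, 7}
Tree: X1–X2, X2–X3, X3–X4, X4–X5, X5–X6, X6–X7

Checking the three conditions: (i) the bags cover all of {1, 2, 3, 4, 5, 6, 7, 8, 9}; (ii) for each edge, some bag contains both endpoints; (iii) the bags containing any fixed vertex form a subtree. All hold, so the decomposition is valid with width 3 − 1 = 2.

Yes; width 2.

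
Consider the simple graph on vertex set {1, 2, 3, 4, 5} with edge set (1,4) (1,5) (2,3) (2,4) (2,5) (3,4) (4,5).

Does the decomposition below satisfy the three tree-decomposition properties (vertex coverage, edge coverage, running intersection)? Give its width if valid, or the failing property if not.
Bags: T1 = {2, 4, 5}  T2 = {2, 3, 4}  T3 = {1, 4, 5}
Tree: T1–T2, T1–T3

Every vertex of G appears in some bag (union = {1, 2, 3, 4, 5}); every edge is covered by a bag; and for each vertex v the set of bags containing v is connected in the bag tree. The decomposition is therefore valid. The largest bag has 3 vertices, so the width is 2.

Yes; width 2.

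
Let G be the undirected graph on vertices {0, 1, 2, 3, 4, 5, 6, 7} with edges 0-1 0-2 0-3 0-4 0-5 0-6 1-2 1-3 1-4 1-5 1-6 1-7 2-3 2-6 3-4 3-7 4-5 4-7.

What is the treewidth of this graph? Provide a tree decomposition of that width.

Every bag has size at most 4, so the width is 4 − 1 = 3 and tw(G) ≤ 3. Conversely, {0, 1, 2, 3} is a clique of size 4, and the vertices of any clique must share a bag in every tree decomposition; so some bag has ≥ 4 vertices and tw(G) ≥ 3. The upper and lower bounds meet at 3, so that is the treewidth.

Treewidth 3.
One optimal decomposition is:
Bags: B1 = {0, 1, 2, 6}  B2 = {0, 1, 2, 3}  B3 = {0, 1, 3, 4}  B4 = {0, 1, 4, 5}  B5 = {1, 3, 4, 7}
Tree: B1–B2, B2–B3, B3–B4, B3–B5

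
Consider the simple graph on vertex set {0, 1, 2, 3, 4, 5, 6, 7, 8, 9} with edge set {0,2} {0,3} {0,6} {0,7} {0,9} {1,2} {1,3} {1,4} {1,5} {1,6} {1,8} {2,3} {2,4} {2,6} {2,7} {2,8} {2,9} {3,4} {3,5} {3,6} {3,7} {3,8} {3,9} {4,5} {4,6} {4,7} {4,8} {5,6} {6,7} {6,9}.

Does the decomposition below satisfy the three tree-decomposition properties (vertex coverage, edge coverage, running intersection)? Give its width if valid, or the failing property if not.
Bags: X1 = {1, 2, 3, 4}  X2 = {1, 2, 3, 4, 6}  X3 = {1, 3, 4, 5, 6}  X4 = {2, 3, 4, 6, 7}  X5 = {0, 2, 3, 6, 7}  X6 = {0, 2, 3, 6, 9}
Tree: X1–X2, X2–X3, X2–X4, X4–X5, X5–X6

A tree decomposition must satisfy three properties: every vertex lies in some bag; for every edge, both endpoints lie together in some bag; and for every vertex, the bags containing it form a connected subtree. Here vertex 8 appears in no bag, so the decomposition is invalid.

No — vertex 8 appears in no bag.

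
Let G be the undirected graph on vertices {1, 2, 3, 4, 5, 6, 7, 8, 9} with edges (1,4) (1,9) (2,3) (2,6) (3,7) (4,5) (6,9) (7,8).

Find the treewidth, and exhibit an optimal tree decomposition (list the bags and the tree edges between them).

Each bag holds 2 vertices, so the decomposition has width 1, which upper-bounds the treewidth. G has an edge, so its treewidth is at least 1. Combining the bounds, tw(G) = 1.

Treewidth 1.
Bags: B1 = {4, 5}  B2 = {1, 4}  B3 = {1, 9}  B4 = {6, 9}  B5 = {2, 6}  B6 = {2, 3}  B7 = {3, 7}  B8 = {7, 8}
Tree: B1–B2, B2–B3, B3–B4, B4–B5, B5–B6, B6–B7, B7–B8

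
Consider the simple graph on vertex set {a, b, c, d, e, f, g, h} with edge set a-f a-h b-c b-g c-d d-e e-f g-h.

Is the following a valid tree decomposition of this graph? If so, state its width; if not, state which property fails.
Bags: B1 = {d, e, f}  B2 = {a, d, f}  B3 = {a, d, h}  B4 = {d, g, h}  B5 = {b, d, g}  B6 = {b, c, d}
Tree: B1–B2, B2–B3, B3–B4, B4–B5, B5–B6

Every vertex of G appears in some bag (union = {a, b, c, d, e, f, g, h}); every edge is covered by a bag; and for each vertex v the set of bags containing v is connected in the bag tree. The decomposition is therefore valid. The largest bag has 3 vertices, so the width is 2.

Yes; width 2.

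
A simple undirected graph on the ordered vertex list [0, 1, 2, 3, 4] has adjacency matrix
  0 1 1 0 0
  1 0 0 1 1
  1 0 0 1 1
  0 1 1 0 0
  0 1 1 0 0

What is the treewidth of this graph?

A width-2 tree decomposition is:
Bags: B1 = {1, 2, 3}  B2 = {0, 1, 2}  B3 = {1, 2, 4}
Tree: B1–B2, B2–B3
Each bag holds 3 vertices, so the decomposition has width 2, which upper-bounds the treewidth. The edges 2–3–1–0–2 form a cycle, so G is not a tree and its treewidth is at least 2. Therefore the treewidth is 2.

2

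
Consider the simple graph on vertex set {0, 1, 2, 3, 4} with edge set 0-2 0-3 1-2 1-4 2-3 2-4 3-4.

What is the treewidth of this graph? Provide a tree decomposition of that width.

Every bag has size at most 3, so the width is 3 − 1 = 2 and tw(G) ≤ 2. For the lower bound, the 3 vertices {1, 2, 4} are pairwise adjacent, and any tree decomposition puts a clique entirely inside one bag — forcing width ≥ 2. Hence tw(G) = 2 exactly.

Treewidth 2.
Bags: B1 = {1, 2, 4}  B2 = {2, 3, 4}  B3 = {0, 2, 3}
Tree: B1–B2, B2–B3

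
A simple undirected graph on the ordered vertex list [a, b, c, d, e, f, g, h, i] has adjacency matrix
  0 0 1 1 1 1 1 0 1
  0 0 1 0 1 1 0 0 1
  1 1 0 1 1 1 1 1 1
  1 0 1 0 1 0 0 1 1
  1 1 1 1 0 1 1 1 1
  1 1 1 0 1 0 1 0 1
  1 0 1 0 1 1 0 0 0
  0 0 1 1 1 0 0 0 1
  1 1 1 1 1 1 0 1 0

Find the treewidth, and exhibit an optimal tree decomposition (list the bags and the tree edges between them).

The largest bag has 5 vertices, giving width 4; this decomposition certifies tw(G) ≤ 4. On the other hand G contains the 5-clique {a, c, e, f, g}. A clique must lie in a single bag of any decomposition, so no decomposition can have width below 4. Hence tw(G) = 4 exactly.

Treewidth 4.
One optimal decomposition is:
Bags: B1 = {a, c, e, f, i}  B2 = {a, c, e, f, g}  B3 = {a, c, d, e, i}  B4 = {c, d, e, h, i}  B5 = {b, c, e, f, i}
Tree: B1–B2, B1–B3, B3–B4, B1–B5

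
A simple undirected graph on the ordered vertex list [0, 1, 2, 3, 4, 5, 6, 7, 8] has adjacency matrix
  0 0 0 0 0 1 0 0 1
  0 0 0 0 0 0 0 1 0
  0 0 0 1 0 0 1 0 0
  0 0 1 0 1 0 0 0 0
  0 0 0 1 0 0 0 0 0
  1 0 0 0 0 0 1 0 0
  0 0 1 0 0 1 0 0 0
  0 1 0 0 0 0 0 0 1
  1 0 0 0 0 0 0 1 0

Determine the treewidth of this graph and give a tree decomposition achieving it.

The largest bag has 2 vertices, giving width 1; this decomposition certifies tw(G) ≤ 1. Since G has at least one edge (e.g. 1–7), it is not an edgeless graph, so tw(G) ≥ 1. The upper and lower bounds meet at 1, so that is the treewidth.

Treewidth 1.
Bags: B1 = {1, 7}  B2 = {7, 8}  B3 = {0, 8}  B4 = {0, 5}  B5 = {5, 6}  B6 = {2, 6}  B7 = {2, 3}  B8 = {3, 4}
Tree: B1–B2, B2–B3, B3–B4, B4–B5, B5–B6, B6–B7, B7–B8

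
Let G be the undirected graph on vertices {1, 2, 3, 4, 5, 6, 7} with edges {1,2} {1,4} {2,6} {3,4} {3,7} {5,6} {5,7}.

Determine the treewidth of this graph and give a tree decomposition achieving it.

Every bag has size at most 3, so the width is 3 − 1 = 2 and tw(G) ≤ 2. For the lower bound, G contains the cycle 6–5–7–3–4–1–2–6, so G is not a forest; only forests have treewidth ≤ 1, hence tw(G) ≥ 2. Combining the bounds, tw(G) = 2.

Treewidth 2.
One such decomposition:
Bags: B1 = {5, 6, 7}  B2 = {3, 6, 7}  B3 = {3, 4, 6}  B4 = {1, 4, 6}  B5 = {1, 2, 6}
Tree: B1–B2, B2–B3, B3–B4, B4–B5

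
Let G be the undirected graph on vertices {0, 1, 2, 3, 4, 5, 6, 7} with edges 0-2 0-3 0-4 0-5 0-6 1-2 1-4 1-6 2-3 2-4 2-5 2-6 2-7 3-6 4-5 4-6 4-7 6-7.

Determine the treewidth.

A width-3 tree decomposition is:
Bags: B1 = {0, 2, 4, 5}  B2 = {0, 2, 4, 6}  B3 = {0, 2, 3, 6}  B4 = {1, 2, 4, 6}  B5 = {2, 4, 6, 7}
Tree: B1–B2, B2–B3, B2–B4, B4–B5
Each bag holds 4 vertices, so the decomposition has width 3, which upper-bounds the treewidth. Conversely, {0, 2, 3, 6} is a clique of size 4, and the vertices of any clique must share a bag in every tree decomposition; so some bag has ≥ 4 vertices and tw(G) ≥ 3. The upper and lower bounds meet at 3, so that is the treewidth.

3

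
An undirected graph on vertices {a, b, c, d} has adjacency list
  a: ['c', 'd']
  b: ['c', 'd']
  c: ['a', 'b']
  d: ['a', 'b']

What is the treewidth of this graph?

2

A width-2 tree decomposition is:
Bags: B1 = {b, c, d}  B2 = {a, c, d}
Tree: B1–B2
Every bag has size at most 3, so the width is 3 − 1 = 2 and tw(G) ≤ 2. For the lower bound, G contains the cycle d–b–c–a–d, so G is not a forest; only forests have treewidth ≤ 1, hence tw(G) ≥ 2. Therefore the treewidth is 2.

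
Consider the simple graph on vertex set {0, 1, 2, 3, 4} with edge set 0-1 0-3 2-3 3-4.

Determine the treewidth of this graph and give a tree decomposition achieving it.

The largest bag has 2 vertices, giving width 1; this decomposition certifies tw(G) ≤ 1. G has an edge, so its treewidth is at least 1. Combining the bounds, tw(G) = 1.

Treewidth 1.
One optimal decomposition is:
Bags: B1 = {3, 4}  B2 = {0, 3}  B3 = {2, 3}  B4 = {0, 1}
Tree: B1–B2, B2–B3, B2–B4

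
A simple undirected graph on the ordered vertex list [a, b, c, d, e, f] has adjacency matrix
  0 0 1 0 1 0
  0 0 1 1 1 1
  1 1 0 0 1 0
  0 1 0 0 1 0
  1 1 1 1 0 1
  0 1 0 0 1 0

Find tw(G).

A width-2 tree decomposition is:
Bags: B1 = {b, c, e}  B2 = {b, d, e}  B3 = {b, e, f}  B4 = {a, c, e}
Tree: B1–B2, B1–B3, B1–B4
Each bag holds 3 vertices, so the decomposition has width 2, which upper-bounds the treewidth. Conversely, {a, c, e} is a clique of size 3, and the vertices of any clique must share a bag in every tree decomposition; so some bag has ≥ 3 vertices and tw(G) ≥ 2. Therefore the treewidth is 2.

2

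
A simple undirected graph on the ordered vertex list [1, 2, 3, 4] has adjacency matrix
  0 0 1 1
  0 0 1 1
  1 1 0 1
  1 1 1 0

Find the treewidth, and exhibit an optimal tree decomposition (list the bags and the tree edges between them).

The largest bag has 3 vertices, giving width 2; this decomposition certifies tw(G) ≤ 2. Conversely, {1, 3, 4} is a clique of size 3, and the vertices of any clique must share a bag in every tree decomposition; so some bag has ≥ 3 vertices and tw(G) ≥ 2. The upper and lower bounds meet at 2, so that is the treewidth.

Treewidth 2.
One such decomposition:
Bags: B1 = {1, 3, 4}  B2 = {2, 3, 4}
Tree: B1–B2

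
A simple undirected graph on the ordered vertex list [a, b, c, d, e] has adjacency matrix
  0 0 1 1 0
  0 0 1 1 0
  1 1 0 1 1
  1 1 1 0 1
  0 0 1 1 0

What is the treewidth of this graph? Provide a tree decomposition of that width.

Each bag holds 3 vertices, so the decomposition has width 2, which upper-bounds the treewidth. Conversely, {c, d, e} is a clique of size 3, and the vertices of any clique must share a bag in every tree decomposition; so some bag has ≥ 3 vertices and tw(G) ≥ 2. Combining the bounds, tw(G) = 2.

Treewidth 2.
Bags: B1 = {c, d, e}  B2 = {b, c, d}  B3 = {a, c, d}
Tree: B1–B2, B1–B3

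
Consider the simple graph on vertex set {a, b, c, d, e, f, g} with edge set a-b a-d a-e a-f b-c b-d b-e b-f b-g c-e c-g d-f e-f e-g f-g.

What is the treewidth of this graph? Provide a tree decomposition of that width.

Treewidth 3.
One such decomposition:
Bags: B1 = {b, c, e, g}  B2 = {b, e, f, g}  B3 = {a, b, e, f}  B4 = {a, b, d, f}
Tree: B1–B2, B2–B3, B3–B4

Each bag holds 4 vertices, so the decomposition has width 3, which upper-bounds the treewidth. On the other hand G contains the 4-clique {b, c, e, g}. A clique must lie in a single bag of any decomposition, so no decomposition can have width below 3. Hence tw(G) = 3 exactly.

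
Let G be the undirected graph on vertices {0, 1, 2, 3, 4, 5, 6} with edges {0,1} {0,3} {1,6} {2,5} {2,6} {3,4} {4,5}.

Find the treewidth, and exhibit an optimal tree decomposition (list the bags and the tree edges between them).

The largest bag has 3 vertices, giving width 2; this decomposition certifies tw(G) ≤ 2. Since 5–4–3–0–1–6–2–5 is a cycle in G, G is not acyclic. Forests are exactly the graphs of treewidth ≤ 1, so tw(G) ≥ 2. Combining the bounds, tw(G) = 2.

Treewidth 2.
Bags: B1 = {3, 4, 5}  B2 = {0, 3, 5}  B3 = {0, 1, 5}  B4 = {1, 5, 6}  B5 = {2, 5, 6}
Tree: B1–B2, B2–B3, B3–B4, B4–B5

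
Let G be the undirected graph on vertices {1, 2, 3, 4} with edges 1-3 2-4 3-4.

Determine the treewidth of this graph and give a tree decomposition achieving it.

Treewidth 1.
One such decomposition:
Bags: B1 = {3, 4}  B2 = {2, 4}  B3 = {1, 3}
Tree: B1–B2, B1–B3

Each bag holds 2 vertices, so the decomposition has width 1, which upper-bounds the treewidth. G has an edge, so its treewidth is at least 1. Combining the bounds, tw(G) = 1.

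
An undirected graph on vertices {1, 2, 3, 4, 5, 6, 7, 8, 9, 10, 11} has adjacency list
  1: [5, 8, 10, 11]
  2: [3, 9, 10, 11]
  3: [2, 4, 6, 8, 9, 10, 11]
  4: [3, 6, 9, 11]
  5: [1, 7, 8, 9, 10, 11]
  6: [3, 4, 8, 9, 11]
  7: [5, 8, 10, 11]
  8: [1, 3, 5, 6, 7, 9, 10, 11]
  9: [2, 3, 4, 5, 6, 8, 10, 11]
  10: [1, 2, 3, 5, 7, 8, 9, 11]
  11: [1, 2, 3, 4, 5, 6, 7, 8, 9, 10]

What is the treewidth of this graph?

4

A width-4 tree decomposition is:
Bags: B1 = {5, 8, 9, 10, 11}  B2 = {3, 8, 9, 10, 11}  B3 = {5, 7, 8, 10, 11}  B4 = {2, 3, 9, 10, 11}  B5 = {3, 6, 8, 9, 11}  B6 = {3, 4, 6, 9, 11}  B7 = {1, 5, 8, 10, 11}
Tree: B1–B2, B1–B3, B2–B4, B2–B5, B5–B6, B3–B7
The largest bag has 5 vertices, giving width 4; this decomposition certifies tw(G) ≤ 4. Conversely, {3, 8, 9, 10, 11} is a clique of size 5, and the vertices of any clique must share a bag in every tree decomposition; so some bag has ≥ 5 vertices and tw(G) ≥ 4. Hence tw(G) = 4 exactly.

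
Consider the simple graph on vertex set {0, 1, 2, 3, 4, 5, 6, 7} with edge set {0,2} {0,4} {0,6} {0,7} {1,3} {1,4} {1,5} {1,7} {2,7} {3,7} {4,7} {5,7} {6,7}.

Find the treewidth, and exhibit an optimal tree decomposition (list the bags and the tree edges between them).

Treewidth 2.
One such decomposition:
Bags: B1 = {0, 6, 7}  B2 = {0, 4, 7}  B3 = {0, 2, 7}  B4 = {1, 4, 7}  B5 = {1, 5, 7}  B6 = {1, 3, 7}
Tree: B1–B2, B1–B3, B2–B4, B4–B5, B4–B6

Every bag has size at most 3, so the width is 3 − 1 = 2 and tw(G) ≤ 2. For the lower bound, the 3 vertices {0, 2, 7} are pairwise adjacent, and any tree decomposition puts a clique entirely inside one bag — forcing width ≥ 2. Hence tw(G) = 2 exactly.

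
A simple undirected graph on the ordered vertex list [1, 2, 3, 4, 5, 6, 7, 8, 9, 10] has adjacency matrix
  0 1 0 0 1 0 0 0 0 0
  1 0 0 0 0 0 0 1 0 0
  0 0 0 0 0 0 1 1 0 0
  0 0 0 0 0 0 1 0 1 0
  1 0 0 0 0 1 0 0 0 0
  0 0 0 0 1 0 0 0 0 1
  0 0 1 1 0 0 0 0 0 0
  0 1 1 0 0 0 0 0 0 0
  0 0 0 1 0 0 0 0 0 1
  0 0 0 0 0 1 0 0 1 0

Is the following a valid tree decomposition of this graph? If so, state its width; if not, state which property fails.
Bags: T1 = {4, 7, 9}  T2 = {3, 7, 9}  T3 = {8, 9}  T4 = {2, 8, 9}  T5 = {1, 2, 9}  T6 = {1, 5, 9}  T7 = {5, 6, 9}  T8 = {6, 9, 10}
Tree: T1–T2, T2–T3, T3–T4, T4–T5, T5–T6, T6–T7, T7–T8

No — edge (3,8) lies in no bag.

A tree decomposition must satisfy three properties: every vertex lies in some bag; for every edge, both endpoints lie together in some bag; and for every vertex, the bags containing it form a connected subtree. Here edge (3,8) lies in no bag, so the decomposition is invalid.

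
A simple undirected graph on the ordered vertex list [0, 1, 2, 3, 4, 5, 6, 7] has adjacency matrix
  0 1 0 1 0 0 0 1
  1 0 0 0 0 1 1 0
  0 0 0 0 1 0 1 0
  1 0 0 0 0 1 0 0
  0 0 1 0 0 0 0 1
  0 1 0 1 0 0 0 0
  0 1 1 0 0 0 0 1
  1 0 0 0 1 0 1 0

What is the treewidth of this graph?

A width-2 tree decomposition is:
Bags: B1 = {0, 3, 5}  B2 = {0, 1, 5}  B3 = {0, 1, 7}  B4 = {1, 6, 7}  B5 = {4, 6, 7}  B6 = {2, 4, 6}
Tree: B1–B2, B2–B3, B3–B4, B4–B5, B5–B6
The largest bag has 3 vertices, giving width 2; this decomposition certifies tw(G) ≤ 2. For the lower bound, G contains the cycle 3–5–1–0–3, so G is not a forest; only forests have treewidth ≤ 1, hence tw(G) ≥ 2. Therefore the treewidth is 2.

2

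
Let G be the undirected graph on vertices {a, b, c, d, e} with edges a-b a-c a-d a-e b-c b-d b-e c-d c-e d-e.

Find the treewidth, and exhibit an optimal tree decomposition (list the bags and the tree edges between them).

Treewidth 4.
One such decomposition:
Bags: B1 = {a, b, c, d, e}
Tree: (single bag)

With just one bag of size 5, the width is 5 − 1 = 4, so tw(G) ≤ 4. For the lower bound, the 5 vertices {a, b, c, d, e} are pairwise adjacent, and any tree decomposition puts a clique entirely inside one bag — forcing width ≥ 4. Combining the bounds, tw(G) = 4.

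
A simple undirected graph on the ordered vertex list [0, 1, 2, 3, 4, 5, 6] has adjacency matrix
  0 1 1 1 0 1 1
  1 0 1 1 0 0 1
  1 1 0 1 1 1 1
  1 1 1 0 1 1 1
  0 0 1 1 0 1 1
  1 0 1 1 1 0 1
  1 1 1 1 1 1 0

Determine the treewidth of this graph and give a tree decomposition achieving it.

Treewidth 4.
One optimal decomposition is:
Bags: B1 = {2, 3, 4, 5, 6}  B2 = {0, 2, 3, 5, 6}  B3 = {0, 1, 2, 3, 6}
Tree: B1–B2, B2–B3

Each bag holds 5 vertices, so the decomposition has width 4, which upper-bounds the treewidth. Conversely, {0, 1, 2, 3, 6} is a clique of size 5, and the vertices of any clique must share a bag in every tree decomposition; so some bag has ≥ 5 vertices and tw(G) ≥ 4. The upper and lower bounds meet at 4, so that is the treewidth.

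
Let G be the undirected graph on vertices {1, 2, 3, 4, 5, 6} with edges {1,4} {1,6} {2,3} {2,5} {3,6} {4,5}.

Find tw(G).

2

A width-2 tree decomposition is:
Bags: B1 = {2, 3, 6}  B2 = {2, 5, 6}  B3 = {4, 5, 6}  B4 = {1, 4, 6}
Tree: B1–B2, B2–B3, B3–B4
The largest bag has 3 vertices, giving width 2; this decomposition certifies tw(G) ≤ 2. For the lower bound, G contains the cycle 6–3–2–5–4–1–6, so G is not a forest; only forests have treewidth ≤ 1, hence tw(G) ≥ 2. Hence tw(G) = 2 exactly.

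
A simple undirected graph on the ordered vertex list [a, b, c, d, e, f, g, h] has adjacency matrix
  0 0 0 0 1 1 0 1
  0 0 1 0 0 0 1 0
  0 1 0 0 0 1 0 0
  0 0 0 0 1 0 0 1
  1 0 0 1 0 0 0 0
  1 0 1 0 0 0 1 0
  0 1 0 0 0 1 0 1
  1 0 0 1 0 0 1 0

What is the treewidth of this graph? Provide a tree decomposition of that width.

The largest bag has 3 vertices, giving width 2; this decomposition certifies tw(G) ≤ 2. Since b–c–f–g–b is a cycle in G, G is not acyclic. Forests are exactly the graphs of treewidth ≤ 1, so tw(G) ≥ 2. The upper and lower bounds meet at 2, so that is the treewidth.

Treewidth 2.
One such decomposition:
Bags: B1 = {b, c, g}  B2 = {c, f, g}  B3 = {f, g, h}  B4 = {a, f, h}  B5 = {a, d, h}  B6 = {a, d, e}
Tree: B1–B2, B2–B3, B3–B4, B4–B5, B5–B6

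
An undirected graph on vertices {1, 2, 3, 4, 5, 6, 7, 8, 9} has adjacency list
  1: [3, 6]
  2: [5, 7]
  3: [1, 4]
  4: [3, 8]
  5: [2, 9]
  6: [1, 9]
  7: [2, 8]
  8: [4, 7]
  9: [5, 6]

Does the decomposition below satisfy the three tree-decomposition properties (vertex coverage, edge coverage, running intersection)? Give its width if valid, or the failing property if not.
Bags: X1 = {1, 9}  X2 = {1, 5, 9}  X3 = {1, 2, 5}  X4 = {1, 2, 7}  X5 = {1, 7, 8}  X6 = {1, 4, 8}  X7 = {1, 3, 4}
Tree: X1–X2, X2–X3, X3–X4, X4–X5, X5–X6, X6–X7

A tree decomposition must satisfy three properties: every vertex lies in some bag; for every edge, both endpoints lie together in some bag; and for every vertex, the bags containing it form a connected subtree. Here vertex 6 appears in no bag, so the decomposition is invalid.

No — vertex 6 appears in no bag.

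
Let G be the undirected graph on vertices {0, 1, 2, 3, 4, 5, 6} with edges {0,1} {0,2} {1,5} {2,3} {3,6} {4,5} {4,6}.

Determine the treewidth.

A width-2 tree decomposition is:
Bags: B1 = {2, 3, 6}  B2 = {2, 4, 6}  B3 = {2, 4, 5}  B4 = {1, 2, 5}  B5 = {0, 1, 2}
Tree: B1–B2, B2–B3, B3–B4, B4–B5
The largest bag has 3 vertices, giving width 2; this decomposition certifies tw(G) ≤ 2. Since 2–3–6–4–5–1–0–2 is a cycle in G, G is not acyclic. Forests are exactly the graphs of treewidth ≤ 1, so tw(G) ≥ 2. Combining the bounds, tw(G) = 2.

2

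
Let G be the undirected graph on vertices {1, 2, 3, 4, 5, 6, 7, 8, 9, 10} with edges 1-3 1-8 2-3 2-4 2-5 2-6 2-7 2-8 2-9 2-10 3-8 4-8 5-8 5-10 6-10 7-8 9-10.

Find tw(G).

2

A width-2 tree decomposition is:
Bags: B1 = {2, 7, 8}  B2 = {2, 5, 8}  B3 = {2, 3, 8}  B4 = {2, 4, 8}  B5 = {1, 3, 8}  B6 = {2, 5, 10}  B7 = {2, 6, 10}  B8 = {2, 9, 10}
Tree: B1–B2, B2–B3, B1–B4, B3–B5, B2–B6, B6–B7, B6–B8
Every bag has size at most 3, so the width is 3 − 1 = 2 and tw(G) ≤ 2. For the lower bound, the 3 vertices {1, 3, 8} are pairwise adjacent, and any tree decomposition puts a clique entirely inside one bag — forcing width ≥ 2. Combining the bounds, tw(G) = 2.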